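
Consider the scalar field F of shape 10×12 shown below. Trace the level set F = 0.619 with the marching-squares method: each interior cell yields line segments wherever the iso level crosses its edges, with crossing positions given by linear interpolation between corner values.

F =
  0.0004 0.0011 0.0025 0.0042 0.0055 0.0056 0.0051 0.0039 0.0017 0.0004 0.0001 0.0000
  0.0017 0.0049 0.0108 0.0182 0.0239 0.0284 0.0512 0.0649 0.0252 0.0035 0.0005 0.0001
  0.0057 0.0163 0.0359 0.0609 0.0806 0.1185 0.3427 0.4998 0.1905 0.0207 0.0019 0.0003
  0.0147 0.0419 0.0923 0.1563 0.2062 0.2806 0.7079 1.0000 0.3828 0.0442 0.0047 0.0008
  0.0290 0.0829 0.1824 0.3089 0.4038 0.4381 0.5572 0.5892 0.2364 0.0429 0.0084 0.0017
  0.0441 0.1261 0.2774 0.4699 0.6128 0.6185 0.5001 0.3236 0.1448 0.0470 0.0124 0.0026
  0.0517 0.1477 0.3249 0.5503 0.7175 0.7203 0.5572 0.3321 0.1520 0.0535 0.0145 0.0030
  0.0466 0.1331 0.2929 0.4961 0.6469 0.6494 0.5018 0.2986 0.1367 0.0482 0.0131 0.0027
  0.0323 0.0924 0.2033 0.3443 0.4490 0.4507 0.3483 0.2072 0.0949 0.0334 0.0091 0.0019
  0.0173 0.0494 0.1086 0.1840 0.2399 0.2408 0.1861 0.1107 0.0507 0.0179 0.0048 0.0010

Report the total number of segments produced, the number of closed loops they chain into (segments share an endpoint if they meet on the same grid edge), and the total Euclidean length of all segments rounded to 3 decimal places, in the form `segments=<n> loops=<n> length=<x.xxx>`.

segments=14 loops=2 length=12.157

cell (2,5): code 0100 → (2.757,6.000)–(3.000,5.792)
cell (2,6): code 1100 → (2.238,7.000)–(2.757,6.000)
cell (2,7): code 1000 → (3.000,7.617)–(2.238,7.000)
cell (3,5): code 0010 → (3.000,5.792)–(3.590,6.000)
cell (3,6): code 0011 → (3.590,6.000)–(3.927,7.000)
cell (3,7): code 0001 → (3.927,7.000)–(3.000,7.617)
cell (5,3): code 0100 → (5.059,4.000)–(6.000,3.411)
cell (5,4): code 1100 → (5.005,5.000)–(5.059,4.000)
cell (5,5): code 1000 → (6.000,5.621)–(5.005,5.000)
cell (6,3): code 0110 → (6.000,3.411)–(7.000,3.815)
cell (6,5): code 1001 → (7.000,5.206)–(6.000,5.621)
cell (7,3): code 0010 → (7.000,3.815)–(7.141,4.000)
cell (7,4): code 0011 → (7.141,4.000)–(7.153,5.000)
cell (7,5): code 0001 → (7.153,5.000)–(7.000,5.206)
total: 14 segments, chained into 2 closed loop(s), length Σ = 12.157095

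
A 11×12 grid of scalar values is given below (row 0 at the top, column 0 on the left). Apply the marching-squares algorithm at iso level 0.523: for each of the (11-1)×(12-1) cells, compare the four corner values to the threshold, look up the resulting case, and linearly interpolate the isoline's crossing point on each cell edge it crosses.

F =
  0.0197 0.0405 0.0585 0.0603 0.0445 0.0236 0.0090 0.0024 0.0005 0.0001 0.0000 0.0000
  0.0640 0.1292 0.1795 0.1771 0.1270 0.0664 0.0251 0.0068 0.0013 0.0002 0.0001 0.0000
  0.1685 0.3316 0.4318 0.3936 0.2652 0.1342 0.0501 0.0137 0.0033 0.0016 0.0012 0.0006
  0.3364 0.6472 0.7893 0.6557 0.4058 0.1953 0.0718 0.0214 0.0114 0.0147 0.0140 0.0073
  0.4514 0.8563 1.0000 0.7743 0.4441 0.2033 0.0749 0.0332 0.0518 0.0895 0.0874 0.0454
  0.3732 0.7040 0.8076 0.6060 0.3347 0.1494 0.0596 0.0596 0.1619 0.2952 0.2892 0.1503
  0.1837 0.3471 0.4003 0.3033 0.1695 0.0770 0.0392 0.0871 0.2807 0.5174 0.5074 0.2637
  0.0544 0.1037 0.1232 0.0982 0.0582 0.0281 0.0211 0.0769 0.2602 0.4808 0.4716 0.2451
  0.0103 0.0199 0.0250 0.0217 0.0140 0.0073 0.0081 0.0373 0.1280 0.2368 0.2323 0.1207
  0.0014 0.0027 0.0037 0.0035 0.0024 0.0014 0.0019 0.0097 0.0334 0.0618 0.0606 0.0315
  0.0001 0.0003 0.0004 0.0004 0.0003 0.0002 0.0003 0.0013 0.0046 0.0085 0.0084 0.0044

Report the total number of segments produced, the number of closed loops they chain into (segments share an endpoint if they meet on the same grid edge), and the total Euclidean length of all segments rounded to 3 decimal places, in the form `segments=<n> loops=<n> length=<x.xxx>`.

cell (2,0): code 0100 → (2.606,1.000)–(3.000,0.600)
cell (2,1): code 1100 → (2.255,2.000)–(2.606,1.000)
cell (2,2): code 1100 → (2.494,3.000)–(2.255,2.000)
cell (2,3): code 1000 → (3.000,3.531)–(2.494,3.000)
cell (3,0): code 0110 → (3.000,0.600)–(4.000,0.177)
cell (3,3): code 1001 → (4.000,3.761)–(3.000,3.531)
cell (4,0): code 0110 → (4.000,0.177)–(5.000,0.453)
cell (4,3): code 1001 → (5.000,3.306)–(4.000,3.761)
cell (5,0): code 0010 → (5.000,0.453)–(5.507,1.000)
cell (5,1): code 0011 → (5.507,1.000)–(5.699,2.000)
cell (5,2): code 0011 → (5.699,2.000)–(5.274,3.000)
cell (5,3): code 0001 → (5.274,3.000)–(5.000,3.306)
total: 12 segments, chained into 1 closed loop(s), length Σ = 10.892213

segments=12 loops=1 length=10.892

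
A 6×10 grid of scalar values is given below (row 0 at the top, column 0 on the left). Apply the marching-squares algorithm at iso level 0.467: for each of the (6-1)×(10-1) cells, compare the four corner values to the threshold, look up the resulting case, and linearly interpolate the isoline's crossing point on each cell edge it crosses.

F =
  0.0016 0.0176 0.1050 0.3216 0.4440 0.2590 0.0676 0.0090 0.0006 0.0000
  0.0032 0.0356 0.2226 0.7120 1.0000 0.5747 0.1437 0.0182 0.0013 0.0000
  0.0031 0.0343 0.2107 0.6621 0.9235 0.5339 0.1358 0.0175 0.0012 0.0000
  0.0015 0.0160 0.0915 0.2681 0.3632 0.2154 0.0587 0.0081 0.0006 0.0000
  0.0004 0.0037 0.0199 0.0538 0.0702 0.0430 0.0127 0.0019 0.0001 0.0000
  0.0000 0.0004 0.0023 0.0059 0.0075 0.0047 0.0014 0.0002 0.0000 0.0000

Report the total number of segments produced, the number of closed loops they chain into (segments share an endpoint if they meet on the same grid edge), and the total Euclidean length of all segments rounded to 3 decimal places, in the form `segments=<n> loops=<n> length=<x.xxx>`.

segments=10 loops=1 length=8.605

cell (0,2): code 0100 → (0.372,3.000)–(1.000,2.499)
cell (0,3): code 1100 → (0.041,4.000)–(0.372,3.000)
cell (0,4): code 1100 → (0.659,5.000)–(0.041,4.000)
cell (0,5): code 1000 → (1.000,5.250)–(0.659,5.000)
cell (1,2): code 0110 → (1.000,2.499)–(2.000,2.568)
cell (1,5): code 1001 → (2.000,5.168)–(1.000,5.250)
cell (2,2): code 0010 → (2.000,2.568)–(2.495,3.000)
cell (2,3): code 0011 → (2.495,3.000)–(2.815,4.000)
cell (2,4): code 0011 → (2.815,4.000)–(2.210,5.000)
cell (2,5): code 0001 → (2.210,5.000)–(2.000,5.168)
total: 10 segments, chained into 1 closed loop(s), length Σ = 8.604694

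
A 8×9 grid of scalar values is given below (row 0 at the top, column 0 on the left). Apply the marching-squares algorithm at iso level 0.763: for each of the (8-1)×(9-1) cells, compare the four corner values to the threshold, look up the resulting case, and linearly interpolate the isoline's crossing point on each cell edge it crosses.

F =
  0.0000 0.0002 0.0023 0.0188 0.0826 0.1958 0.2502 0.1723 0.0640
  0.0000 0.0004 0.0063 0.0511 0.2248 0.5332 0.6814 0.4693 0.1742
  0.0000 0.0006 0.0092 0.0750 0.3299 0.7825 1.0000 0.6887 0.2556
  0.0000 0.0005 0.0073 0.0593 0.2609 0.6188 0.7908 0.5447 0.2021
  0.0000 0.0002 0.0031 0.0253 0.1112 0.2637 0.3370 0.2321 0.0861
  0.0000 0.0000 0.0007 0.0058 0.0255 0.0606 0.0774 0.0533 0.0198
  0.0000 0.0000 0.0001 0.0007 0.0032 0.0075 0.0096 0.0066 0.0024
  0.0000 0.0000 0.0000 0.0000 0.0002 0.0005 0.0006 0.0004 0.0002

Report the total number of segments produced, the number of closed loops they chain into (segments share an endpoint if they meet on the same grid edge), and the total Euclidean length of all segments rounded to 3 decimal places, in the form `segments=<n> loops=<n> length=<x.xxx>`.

cell (1,4): code 0100 → (1.922,5.000)–(2.000,4.957)
cell (1,5): code 1100 → (1.256,6.000)–(1.922,5.000)
cell (1,6): code 1000 → (2.000,6.761)–(1.256,6.000)
cell (2,4): code 0010 → (2.000,4.957)–(2.119,5.000)
cell (2,5): code 0111 → (2.119,5.000)–(3.000,5.838)
cell (2,6): code 1001 → (3.000,6.113)–(2.000,6.761)
cell (3,5): code 0010 → (3.000,5.838)–(3.061,6.000)
cell (3,6): code 0001 → (3.061,6.000)–(3.000,6.113)
total: 8 segments, chained into 1 closed loop(s), length Σ = 5.190888

segments=8 loops=1 length=5.191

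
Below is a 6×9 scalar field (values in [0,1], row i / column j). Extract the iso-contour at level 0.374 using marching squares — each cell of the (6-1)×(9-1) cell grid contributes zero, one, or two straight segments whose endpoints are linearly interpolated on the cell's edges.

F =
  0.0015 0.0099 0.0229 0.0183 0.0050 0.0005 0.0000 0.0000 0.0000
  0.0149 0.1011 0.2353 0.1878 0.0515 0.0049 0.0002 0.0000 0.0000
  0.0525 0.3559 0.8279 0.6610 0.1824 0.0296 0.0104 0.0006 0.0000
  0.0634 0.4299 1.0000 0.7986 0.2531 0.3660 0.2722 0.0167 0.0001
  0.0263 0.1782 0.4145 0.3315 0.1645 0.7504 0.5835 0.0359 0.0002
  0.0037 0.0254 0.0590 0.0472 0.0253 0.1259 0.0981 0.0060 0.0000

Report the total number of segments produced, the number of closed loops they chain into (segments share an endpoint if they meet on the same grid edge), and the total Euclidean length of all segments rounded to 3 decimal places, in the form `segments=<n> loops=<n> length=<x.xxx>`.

cell (1,1): code 0100 → (1.234,2.000)–(2.000,1.038)
cell (1,2): code 1100 → (1.393,3.000)–(1.234,2.000)
cell (1,3): code 1000 → (2.000,3.600)–(1.393,3.000)
cell (2,0): code 0100 → (2.245,1.000)–(3.000,0.847)
cell (2,1): code 1110 → (2.000,1.038)–(2.245,1.000)
cell (2,3): code 1001 → (3.000,3.778)–(2.000,3.600)
cell (3,0): code 0010 → (3.000,0.847)–(3.222,1.000)
cell (3,1): code 0111 → (3.222,1.000)–(4.000,1.829)
cell (3,2): code 1011 → (4.000,2.488)–(3.909,3.000)
cell (3,3): code 0001 → (3.909,3.000)–(3.000,3.778)
cell (3,4): code 0100 → (3.021,5.000)–(4.000,4.358)
cell (3,5): code 1100 → (3.327,6.000)–(3.021,5.000)
cell (3,6): code 1000 → (4.000,6.383)–(3.327,6.000)
cell (4,1): code 0010 → (4.000,1.829)–(4.114,2.000)
cell (4,2): code 0001 → (4.114,2.000)–(4.000,2.488)
cell (4,4): code 0010 → (4.000,4.358)–(4.603,5.000)
cell (4,5): code 0011 → (4.603,5.000)–(4.432,6.000)
cell (4,6): code 0001 → (4.432,6.000)–(4.000,6.383)
total: 18 segments, chained into 2 closed loop(s), length Σ = 14.421938

segments=18 loops=2 length=14.422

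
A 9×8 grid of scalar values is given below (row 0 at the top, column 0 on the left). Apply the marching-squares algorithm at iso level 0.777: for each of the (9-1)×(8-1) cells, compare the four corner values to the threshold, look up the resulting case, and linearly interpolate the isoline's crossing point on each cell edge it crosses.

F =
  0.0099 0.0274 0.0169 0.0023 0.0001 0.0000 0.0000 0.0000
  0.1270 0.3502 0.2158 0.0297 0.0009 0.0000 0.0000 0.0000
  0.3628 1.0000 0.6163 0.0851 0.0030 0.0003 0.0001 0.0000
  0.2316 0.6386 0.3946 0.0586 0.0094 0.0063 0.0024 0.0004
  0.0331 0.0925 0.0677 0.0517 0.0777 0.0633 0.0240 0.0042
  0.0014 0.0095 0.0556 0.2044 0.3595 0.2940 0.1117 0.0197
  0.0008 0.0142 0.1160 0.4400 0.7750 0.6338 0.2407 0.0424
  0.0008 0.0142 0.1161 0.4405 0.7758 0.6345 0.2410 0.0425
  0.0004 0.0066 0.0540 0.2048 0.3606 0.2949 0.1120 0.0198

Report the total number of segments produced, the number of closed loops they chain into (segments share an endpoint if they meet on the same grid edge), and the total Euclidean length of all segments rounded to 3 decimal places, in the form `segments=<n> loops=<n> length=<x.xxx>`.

segments=4 loops=1 length=2.722

cell (1,0): code 0100 → (1.657,1.000)–(2.000,0.650)
cell (1,1): code 1000 → (2.000,1.581)–(1.657,1.000)
cell (2,0): code 0010 → (2.000,0.650)–(2.617,1.000)
cell (2,1): code 0001 → (2.617,1.000)–(2.000,1.581)
total: 4 segments, chained into 1 closed loop(s), length Σ = 2.722135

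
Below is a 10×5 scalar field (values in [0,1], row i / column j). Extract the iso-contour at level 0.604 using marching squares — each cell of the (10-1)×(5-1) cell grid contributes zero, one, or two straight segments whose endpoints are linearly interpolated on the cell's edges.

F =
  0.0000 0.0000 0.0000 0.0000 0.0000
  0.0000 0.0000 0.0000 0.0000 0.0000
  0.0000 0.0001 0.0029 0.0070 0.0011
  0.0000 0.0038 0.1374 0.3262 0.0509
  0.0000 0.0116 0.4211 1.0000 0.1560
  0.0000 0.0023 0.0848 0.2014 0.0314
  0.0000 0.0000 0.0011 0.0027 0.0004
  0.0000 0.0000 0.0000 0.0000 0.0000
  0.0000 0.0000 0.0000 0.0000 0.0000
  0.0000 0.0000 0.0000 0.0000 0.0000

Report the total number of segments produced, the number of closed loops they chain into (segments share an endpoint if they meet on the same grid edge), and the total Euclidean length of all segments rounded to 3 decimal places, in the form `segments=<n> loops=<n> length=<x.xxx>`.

cell (3,2): code 0100 → (3.412,3.000)–(4.000,2.316)
cell (3,3): code 1000 → (4.000,3.469)–(3.412,3.000)
cell (4,2): code 0010 → (4.000,2.316)–(4.496,3.000)
cell (4,3): code 0001 → (4.496,3.000)–(4.000,3.469)
total: 4 segments, chained into 1 closed loop(s), length Σ = 3.181421

segments=4 loops=1 length=3.181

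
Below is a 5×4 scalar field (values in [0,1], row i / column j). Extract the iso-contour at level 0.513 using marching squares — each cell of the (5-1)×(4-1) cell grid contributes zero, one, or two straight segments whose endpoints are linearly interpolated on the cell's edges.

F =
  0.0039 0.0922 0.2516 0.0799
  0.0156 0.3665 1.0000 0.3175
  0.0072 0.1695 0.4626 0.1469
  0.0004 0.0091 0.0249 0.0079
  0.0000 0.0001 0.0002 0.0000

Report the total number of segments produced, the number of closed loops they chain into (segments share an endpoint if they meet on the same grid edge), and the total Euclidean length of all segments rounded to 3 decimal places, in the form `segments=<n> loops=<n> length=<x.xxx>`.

cell (0,1): code 0100 → (0.349,2.000)–(1.000,1.231)
cell (0,2): code 1000 → (1.000,2.714)–(0.349,2.000)
cell (1,1): code 0010 → (1.000,1.231)–(1.906,2.000)
cell (1,2): code 0001 → (1.906,2.000)–(1.000,2.714)
total: 4 segments, chained into 1 closed loop(s), length Σ = 4.314669

segments=4 loops=1 length=4.315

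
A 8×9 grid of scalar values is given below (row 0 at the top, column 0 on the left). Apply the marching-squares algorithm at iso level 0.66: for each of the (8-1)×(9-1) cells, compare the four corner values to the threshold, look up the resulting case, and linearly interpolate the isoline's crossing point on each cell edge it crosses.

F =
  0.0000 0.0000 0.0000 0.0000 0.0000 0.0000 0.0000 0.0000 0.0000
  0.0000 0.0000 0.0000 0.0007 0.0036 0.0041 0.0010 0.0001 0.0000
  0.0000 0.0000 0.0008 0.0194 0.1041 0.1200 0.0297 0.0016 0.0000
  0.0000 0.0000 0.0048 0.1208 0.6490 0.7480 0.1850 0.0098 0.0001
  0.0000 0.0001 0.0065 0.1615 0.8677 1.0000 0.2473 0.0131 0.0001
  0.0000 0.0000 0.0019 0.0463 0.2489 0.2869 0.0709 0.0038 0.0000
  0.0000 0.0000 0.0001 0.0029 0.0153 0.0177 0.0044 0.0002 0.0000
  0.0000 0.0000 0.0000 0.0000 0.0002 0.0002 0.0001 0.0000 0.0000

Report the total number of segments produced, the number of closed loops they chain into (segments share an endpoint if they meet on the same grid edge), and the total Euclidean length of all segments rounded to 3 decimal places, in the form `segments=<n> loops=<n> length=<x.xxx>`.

cell (2,4): code 0100 → (2.860,5.000)–(3.000,4.111)
cell (2,5): code 1000 → (3.000,5.156)–(2.860,5.000)
cell (3,3): code 0100 → (3.050,4.000)–(4.000,3.706)
cell (3,4): code 1110 → (3.000,4.111)–(3.050,4.000)
cell (3,5): code 1001 → (4.000,5.452)–(3.000,5.156)
cell (4,3): code 0010 → (4.000,3.706)–(4.336,4.000)
cell (4,4): code 0011 → (4.336,4.000)–(4.477,5.000)
cell (4,5): code 0001 → (4.477,5.000)–(4.000,5.452)
total: 8 segments, chained into 1 closed loop(s), length Σ = 5.381646

segments=8 loops=1 length=5.382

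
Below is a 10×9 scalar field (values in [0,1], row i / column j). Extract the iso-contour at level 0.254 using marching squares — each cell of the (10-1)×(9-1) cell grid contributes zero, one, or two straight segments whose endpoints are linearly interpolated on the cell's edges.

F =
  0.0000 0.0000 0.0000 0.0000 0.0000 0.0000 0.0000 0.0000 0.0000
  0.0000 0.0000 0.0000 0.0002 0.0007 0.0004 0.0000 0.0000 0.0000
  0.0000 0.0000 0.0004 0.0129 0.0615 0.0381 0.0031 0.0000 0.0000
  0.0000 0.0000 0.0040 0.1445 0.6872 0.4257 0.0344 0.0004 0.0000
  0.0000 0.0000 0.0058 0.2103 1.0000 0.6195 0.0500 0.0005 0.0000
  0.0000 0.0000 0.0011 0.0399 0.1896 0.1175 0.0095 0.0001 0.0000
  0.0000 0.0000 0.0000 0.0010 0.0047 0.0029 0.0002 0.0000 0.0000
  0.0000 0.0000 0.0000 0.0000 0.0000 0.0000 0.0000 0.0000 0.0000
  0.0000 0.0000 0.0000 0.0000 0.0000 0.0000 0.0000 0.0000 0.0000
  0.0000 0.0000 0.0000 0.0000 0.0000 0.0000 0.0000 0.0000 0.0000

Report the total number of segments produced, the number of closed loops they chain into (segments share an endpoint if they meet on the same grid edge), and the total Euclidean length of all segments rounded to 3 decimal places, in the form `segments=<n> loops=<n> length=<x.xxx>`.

segments=8 loops=1 length=8.050

cell (2,3): code 0100 → (2.308,4.000)–(3.000,3.202)
cell (2,4): code 1100 → (2.557,5.000)–(2.308,4.000)
cell (2,5): code 1000 → (3.000,5.439)–(2.557,5.000)
cell (3,3): code 0110 → (3.000,3.202)–(4.000,3.055)
cell (3,5): code 1001 → (4.000,5.642)–(3.000,5.439)
cell (4,3): code 0010 → (4.000,3.055)–(4.921,4.000)
cell (4,4): code 0011 → (4.921,4.000)–(4.728,5.000)
cell (4,5): code 0001 → (4.728,5.000)–(4.000,5.642)
total: 8 segments, chained into 1 closed loop(s), length Σ = 8.049774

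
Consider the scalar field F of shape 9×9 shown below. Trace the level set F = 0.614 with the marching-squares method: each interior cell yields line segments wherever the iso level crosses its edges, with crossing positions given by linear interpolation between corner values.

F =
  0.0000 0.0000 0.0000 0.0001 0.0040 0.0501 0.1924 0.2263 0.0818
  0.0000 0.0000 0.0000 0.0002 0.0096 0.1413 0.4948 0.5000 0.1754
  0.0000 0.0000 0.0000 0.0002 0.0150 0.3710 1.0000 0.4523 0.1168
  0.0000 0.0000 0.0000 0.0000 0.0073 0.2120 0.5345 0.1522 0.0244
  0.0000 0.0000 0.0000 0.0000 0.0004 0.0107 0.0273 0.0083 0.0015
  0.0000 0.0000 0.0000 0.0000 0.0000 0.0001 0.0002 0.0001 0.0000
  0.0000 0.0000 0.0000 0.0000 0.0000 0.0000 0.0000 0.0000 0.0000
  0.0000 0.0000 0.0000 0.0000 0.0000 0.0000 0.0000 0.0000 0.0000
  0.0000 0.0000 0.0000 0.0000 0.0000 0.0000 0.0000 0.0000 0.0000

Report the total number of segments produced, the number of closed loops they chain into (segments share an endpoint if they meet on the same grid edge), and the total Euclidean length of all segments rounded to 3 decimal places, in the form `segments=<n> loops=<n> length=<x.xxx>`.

cell (1,5): code 0100 → (1.236,6.000)–(2.000,5.386)
cell (1,6): code 1000 → (2.000,6.705)–(1.236,6.000)
cell (2,5): code 0010 → (2.000,5.386)–(2.829,6.000)
cell (2,6): code 0001 → (2.829,6.000)–(2.000,6.705)
total: 4 segments, chained into 1 closed loop(s), length Σ = 4.139293

segments=4 loops=1 length=4.139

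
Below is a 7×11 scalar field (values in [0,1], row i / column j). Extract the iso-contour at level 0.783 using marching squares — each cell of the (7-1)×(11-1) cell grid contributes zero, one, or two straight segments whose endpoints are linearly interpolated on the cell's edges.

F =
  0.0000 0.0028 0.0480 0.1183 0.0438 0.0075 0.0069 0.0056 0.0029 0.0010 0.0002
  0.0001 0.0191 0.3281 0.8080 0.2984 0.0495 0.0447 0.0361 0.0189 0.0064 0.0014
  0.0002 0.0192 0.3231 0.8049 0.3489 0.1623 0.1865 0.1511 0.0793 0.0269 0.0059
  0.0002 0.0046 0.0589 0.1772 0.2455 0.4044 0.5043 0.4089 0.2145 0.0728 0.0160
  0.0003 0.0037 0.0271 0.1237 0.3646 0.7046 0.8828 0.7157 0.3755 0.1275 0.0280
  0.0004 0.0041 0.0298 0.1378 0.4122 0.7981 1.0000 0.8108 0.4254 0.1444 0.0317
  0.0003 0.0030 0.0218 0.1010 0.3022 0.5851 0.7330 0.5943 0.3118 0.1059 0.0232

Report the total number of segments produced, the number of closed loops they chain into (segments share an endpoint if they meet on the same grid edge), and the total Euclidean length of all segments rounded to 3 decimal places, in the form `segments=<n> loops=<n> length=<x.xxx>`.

segments=16 loops=2 length=8.427

cell (0,2): code 0100 → (0.964,3.000)–(1.000,2.948)
cell (0,3): code 1000 → (1.000,3.049)–(0.964,3.000)
cell (1,2): code 0110 → (1.000,2.948)–(2.000,2.955)
cell (1,3): code 1001 → (2.000,3.048)–(1.000,3.049)
cell (2,2): code 0010 → (2.000,2.955)–(2.035,3.000)
cell (2,3): code 0001 → (2.035,3.000)–(2.000,3.048)
cell (3,5): code 0100 → (3.736,6.000)–(4.000,5.440)
cell (3,6): code 1000 → (4.000,6.597)–(3.736,6.000)
cell (4,4): code 0100 → (4.839,5.000)–(5.000,4.961)
cell (4,5): code 1110 → (4.000,5.440)–(4.839,5.000)
cell (4,6): code 1101 → (4.708,7.000)–(4.000,6.597)
cell (4,7): code 1000 → (5.000,7.072)–(4.708,7.000)
cell (5,4): code 0010 → (5.000,4.961)–(5.071,5.000)
cell (5,5): code 0011 → (5.071,5.000)–(5.813,6.000)
cell (5,6): code 0011 → (5.813,6.000)–(5.128,7.000)
cell (5,7): code 0001 → (5.128,7.000)–(5.000,7.072)
total: 16 segments, chained into 2 closed loop(s), length Σ = 8.426563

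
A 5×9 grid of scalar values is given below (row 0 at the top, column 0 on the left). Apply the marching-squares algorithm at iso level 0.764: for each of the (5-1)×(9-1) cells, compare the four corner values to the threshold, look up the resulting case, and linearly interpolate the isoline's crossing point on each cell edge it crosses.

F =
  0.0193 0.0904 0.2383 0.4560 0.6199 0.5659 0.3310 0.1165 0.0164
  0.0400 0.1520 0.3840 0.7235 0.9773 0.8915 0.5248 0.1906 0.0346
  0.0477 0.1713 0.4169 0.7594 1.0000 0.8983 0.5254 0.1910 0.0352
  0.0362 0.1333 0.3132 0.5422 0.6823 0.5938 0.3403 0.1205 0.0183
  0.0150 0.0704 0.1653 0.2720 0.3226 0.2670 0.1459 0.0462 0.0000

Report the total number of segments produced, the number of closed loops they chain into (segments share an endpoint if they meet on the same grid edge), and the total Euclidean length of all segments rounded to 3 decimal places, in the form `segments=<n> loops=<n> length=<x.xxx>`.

cell (0,3): code 0100 → (0.403,4.000)–(1.000,3.160)
cell (0,4): code 1100 → (0.608,5.000)–(0.403,4.000)
cell (0,5): code 1000 → (1.000,5.348)–(0.608,5.000)
cell (1,3): code 0110 → (1.000,3.160)–(2.000,3.019)
cell (1,5): code 1001 → (2.000,5.360)–(1.000,5.348)
cell (2,3): code 0010 → (2.000,3.019)–(2.743,4.000)
cell (2,4): code 0011 → (2.743,4.000)–(2.441,5.000)
cell (2,5): code 0001 → (2.441,5.000)–(2.000,5.360)
total: 8 segments, chained into 1 closed loop(s), length Σ = 7.429564

segments=8 loops=1 length=7.430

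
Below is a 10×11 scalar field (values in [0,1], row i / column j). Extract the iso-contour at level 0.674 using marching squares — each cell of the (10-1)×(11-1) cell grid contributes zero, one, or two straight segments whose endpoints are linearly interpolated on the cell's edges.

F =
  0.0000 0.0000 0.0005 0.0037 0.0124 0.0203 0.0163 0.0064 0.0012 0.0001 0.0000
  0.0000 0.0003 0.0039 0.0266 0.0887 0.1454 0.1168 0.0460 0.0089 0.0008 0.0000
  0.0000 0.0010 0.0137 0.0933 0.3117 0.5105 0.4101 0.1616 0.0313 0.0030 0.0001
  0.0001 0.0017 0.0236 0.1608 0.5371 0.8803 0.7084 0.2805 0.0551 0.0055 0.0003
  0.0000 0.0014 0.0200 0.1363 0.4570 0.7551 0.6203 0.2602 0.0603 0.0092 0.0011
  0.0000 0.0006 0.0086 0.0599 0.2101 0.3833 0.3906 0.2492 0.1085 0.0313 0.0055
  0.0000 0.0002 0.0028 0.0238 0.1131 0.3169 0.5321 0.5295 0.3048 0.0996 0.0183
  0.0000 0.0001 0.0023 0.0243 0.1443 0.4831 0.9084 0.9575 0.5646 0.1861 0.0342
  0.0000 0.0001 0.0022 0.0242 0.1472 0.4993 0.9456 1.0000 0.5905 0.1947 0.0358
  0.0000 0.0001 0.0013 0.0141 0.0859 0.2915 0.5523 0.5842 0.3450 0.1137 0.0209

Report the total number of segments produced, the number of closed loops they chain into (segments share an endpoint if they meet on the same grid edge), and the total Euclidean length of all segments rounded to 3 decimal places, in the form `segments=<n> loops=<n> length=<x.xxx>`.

segments=16 loops=2 length=13.081

cell (2,4): code 0100 → (2.442,5.000)–(3.000,4.399)
cell (2,5): code 1100 → (2.885,6.000)–(2.442,5.000)
cell (2,6): code 1000 → (3.000,6.080)–(2.885,6.000)
cell (3,4): code 0110 → (3.000,4.399)–(4.000,4.728)
cell (3,5): code 1011 → (4.000,5.602)–(3.390,6.000)
cell (3,6): code 0001 → (3.390,6.000)–(3.000,6.080)
cell (4,4): code 0010 → (4.000,4.728)–(4.218,5.000)
cell (4,5): code 0001 → (4.218,5.000)–(4.000,5.602)
cell (6,5): code 0100 → (6.377,6.000)–(7.000,5.449)
cell (6,6): code 1100 → (6.338,7.000)–(6.377,6.000)
cell (6,7): code 1000 → (7.000,7.722)–(6.338,7.000)
cell (7,5): code 0110 → (7.000,5.449)–(8.000,5.391)
cell (7,7): code 1001 → (8.000,7.796)–(7.000,7.722)
cell (8,5): code 0010 → (8.000,5.391)–(8.691,6.000)
cell (8,6): code 0011 → (8.691,6.000)–(8.784,7.000)
cell (8,7): code 0001 → (8.784,7.000)–(8.000,7.796)
total: 16 segments, chained into 2 closed loop(s), length Σ = 13.081015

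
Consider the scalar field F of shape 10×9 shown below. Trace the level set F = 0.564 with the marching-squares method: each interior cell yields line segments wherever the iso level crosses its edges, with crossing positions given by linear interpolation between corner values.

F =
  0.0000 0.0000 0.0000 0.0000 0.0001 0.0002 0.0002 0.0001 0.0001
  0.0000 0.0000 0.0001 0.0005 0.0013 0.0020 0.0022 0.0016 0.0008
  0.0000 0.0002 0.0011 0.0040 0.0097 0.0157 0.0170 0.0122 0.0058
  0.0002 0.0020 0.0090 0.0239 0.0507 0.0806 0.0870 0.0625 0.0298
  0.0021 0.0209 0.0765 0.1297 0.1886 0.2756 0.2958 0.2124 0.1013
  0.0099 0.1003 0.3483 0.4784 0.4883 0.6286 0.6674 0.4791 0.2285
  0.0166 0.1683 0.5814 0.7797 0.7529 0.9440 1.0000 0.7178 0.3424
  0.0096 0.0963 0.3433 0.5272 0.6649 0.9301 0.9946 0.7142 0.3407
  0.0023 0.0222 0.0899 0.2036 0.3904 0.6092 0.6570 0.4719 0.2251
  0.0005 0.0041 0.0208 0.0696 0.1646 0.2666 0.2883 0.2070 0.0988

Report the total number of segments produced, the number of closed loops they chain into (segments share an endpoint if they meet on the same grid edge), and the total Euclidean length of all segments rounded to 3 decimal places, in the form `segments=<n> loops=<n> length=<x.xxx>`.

segments=20 loops=1 length=14.010

cell (4,4): code 0100 → (4.817,5.000)–(5.000,4.540)
cell (4,5): code 1100 → (4.722,6.000)–(4.817,5.000)
cell (4,6): code 1000 → (5.000,6.549)–(4.722,6.000)
cell (5,1): code 0100 → (5.925,2.000)–(6.000,1.958)
cell (5,2): code 1100 → (5.284,3.000)–(5.925,2.000)
cell (5,3): code 1100 → (5.286,4.000)–(5.284,3.000)
cell (5,4): code 1110 → (5.000,4.540)–(5.286,4.000)
cell (5,6): code 1101 → (5.356,7.000)–(5.000,6.549)
cell (5,7): code 1000 → (6.000,7.410)–(5.356,7.000)
cell (6,1): code 0010 → (6.000,1.958)–(6.073,2.000)
cell (6,2): code 0011 → (6.073,2.000)–(6.854,3.000)
cell (6,3): code 0111 → (6.854,3.000)–(7.000,3.267)
cell (6,7): code 1001 → (7.000,7.402)–(6.000,7.410)
cell (7,3): code 0010 → (7.000,3.267)–(7.368,4.000)
cell (7,4): code 0111 → (7.368,4.000)–(8.000,4.793)
cell (7,6): code 1011 → (8.000,6.502)–(7.620,7.000)
cell (7,7): code 0001 → (7.620,7.000)–(7.000,7.402)
cell (8,4): code 0010 → (8.000,4.793)–(8.132,5.000)
cell (8,5): code 0011 → (8.132,5.000)–(8.252,6.000)
cell (8,6): code 0001 → (8.252,6.000)–(8.000,6.502)
total: 20 segments, chained into 1 closed loop(s), length Σ = 14.009509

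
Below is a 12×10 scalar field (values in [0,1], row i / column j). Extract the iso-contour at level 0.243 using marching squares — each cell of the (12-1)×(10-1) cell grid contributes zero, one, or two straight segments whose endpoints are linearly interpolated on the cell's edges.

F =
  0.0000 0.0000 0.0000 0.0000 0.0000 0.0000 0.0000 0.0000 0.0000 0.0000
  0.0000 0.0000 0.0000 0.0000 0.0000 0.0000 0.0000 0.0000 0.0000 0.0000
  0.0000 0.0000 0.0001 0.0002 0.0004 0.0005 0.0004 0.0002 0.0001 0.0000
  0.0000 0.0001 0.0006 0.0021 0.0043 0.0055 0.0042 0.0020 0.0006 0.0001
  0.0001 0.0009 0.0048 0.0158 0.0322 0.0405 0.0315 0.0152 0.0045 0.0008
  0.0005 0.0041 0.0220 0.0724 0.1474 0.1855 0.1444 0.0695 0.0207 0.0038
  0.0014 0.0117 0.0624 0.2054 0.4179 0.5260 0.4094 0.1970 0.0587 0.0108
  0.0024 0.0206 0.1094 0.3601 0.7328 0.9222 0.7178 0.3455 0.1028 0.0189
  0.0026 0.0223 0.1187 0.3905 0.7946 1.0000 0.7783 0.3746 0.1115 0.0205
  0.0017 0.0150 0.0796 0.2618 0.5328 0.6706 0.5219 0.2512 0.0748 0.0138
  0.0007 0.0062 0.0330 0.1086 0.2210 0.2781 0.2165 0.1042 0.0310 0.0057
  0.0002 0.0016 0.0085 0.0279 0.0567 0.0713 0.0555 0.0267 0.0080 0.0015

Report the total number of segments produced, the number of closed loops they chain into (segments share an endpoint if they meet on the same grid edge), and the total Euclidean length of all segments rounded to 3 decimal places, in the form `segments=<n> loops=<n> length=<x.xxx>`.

segments=20 loops=1 length=15.559

cell (5,3): code 0100 → (5.353,4.000)–(6.000,3.177)
cell (5,4): code 1100 → (5.169,5.000)–(5.353,4.000)
cell (5,5): code 1100 → (5.372,6.000)–(5.169,5.000)
cell (5,6): code 1000 → (6.000,6.783)–(5.372,6.000)
cell (6,2): code 0100 → (6.243,3.000)–(7.000,2.533)
cell (6,3): code 1110 → (6.000,3.177)–(6.243,3.000)
cell (6,6): code 1101 → (6.310,7.000)–(6.000,6.783)
cell (6,7): code 1000 → (7.000,7.422)–(6.310,7.000)
cell (7,2): code 0110 → (7.000,2.533)–(8.000,2.457)
cell (7,7): code 1001 → (8.000,7.500)–(7.000,7.422)
cell (8,2): code 0110 → (8.000,2.457)–(9.000,2.897)
cell (8,7): code 1001 → (9.000,7.046)–(8.000,7.500)
cell (9,2): code 0010 → (9.000,2.897)–(9.123,3.000)
cell (9,3): code 0011 → (9.123,3.000)–(9.929,4.000)
cell (9,4): code 0111 → (9.929,4.000)–(10.000,4.385)
cell (9,5): code 1011 → (10.000,5.570)–(9.913,6.000)
cell (9,6): code 0011 → (9.913,6.000)–(9.056,7.000)
cell (9,7): code 0001 → (9.056,7.000)–(9.000,7.046)
cell (10,4): code 0010 → (10.000,4.385)–(10.170,5.000)
cell (10,5): code 0001 → (10.170,5.000)–(10.000,5.570)
total: 20 segments, chained into 1 closed loop(s), length Σ = 15.559431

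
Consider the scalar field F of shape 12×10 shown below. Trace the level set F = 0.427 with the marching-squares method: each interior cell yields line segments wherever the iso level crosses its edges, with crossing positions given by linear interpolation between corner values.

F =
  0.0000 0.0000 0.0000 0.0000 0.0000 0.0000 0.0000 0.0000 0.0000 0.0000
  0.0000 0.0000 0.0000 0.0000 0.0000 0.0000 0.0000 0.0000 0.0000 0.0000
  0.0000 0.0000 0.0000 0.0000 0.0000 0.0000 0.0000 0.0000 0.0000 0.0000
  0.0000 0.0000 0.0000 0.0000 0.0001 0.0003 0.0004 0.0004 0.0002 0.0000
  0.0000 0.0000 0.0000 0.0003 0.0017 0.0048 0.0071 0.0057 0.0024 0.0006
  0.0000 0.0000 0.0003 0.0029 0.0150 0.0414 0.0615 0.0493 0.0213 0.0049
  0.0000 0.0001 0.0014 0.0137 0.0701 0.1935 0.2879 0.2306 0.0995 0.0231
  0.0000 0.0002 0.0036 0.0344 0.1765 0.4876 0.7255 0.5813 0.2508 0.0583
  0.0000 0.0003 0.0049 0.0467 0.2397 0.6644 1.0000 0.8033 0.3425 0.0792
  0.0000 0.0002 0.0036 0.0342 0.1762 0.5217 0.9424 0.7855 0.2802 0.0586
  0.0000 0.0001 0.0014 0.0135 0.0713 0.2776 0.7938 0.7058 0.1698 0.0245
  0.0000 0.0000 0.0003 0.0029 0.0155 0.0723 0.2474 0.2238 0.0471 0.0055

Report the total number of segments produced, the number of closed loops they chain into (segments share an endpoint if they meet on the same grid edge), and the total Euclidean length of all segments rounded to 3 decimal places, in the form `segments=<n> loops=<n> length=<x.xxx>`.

segments=14 loops=1 length=12.160

cell (6,4): code 0100 → (6.794,5.000)–(7.000,4.805)
cell (6,5): code 1100 → (6.318,6.000)–(6.794,5.000)
cell (6,6): code 1100 → (6.560,7.000)–(6.318,6.000)
cell (6,7): code 1000 → (7.000,7.467)–(6.560,7.000)
cell (7,4): code 0110 → (7.000,4.805)–(8.000,4.441)
cell (7,7): code 1001 → (8.000,7.817)–(7.000,7.467)
cell (8,4): code 0110 → (8.000,4.441)–(9.000,4.726)
cell (8,7): code 1001 → (9.000,7.709)–(8.000,7.817)
cell (9,4): code 0010 → (9.000,4.726)–(9.388,5.000)
cell (9,5): code 0111 → (9.388,5.000)–(10.000,5.289)
cell (9,7): code 1001 → (10.000,7.520)–(9.000,7.709)
cell (10,5): code 0010 → (10.000,5.289)–(10.671,6.000)
cell (10,6): code 0011 → (10.671,6.000)–(10.578,7.000)
cell (10,7): code 0001 → (10.578,7.000)–(10.000,7.520)
total: 14 segments, chained into 1 closed loop(s), length Σ = 12.160220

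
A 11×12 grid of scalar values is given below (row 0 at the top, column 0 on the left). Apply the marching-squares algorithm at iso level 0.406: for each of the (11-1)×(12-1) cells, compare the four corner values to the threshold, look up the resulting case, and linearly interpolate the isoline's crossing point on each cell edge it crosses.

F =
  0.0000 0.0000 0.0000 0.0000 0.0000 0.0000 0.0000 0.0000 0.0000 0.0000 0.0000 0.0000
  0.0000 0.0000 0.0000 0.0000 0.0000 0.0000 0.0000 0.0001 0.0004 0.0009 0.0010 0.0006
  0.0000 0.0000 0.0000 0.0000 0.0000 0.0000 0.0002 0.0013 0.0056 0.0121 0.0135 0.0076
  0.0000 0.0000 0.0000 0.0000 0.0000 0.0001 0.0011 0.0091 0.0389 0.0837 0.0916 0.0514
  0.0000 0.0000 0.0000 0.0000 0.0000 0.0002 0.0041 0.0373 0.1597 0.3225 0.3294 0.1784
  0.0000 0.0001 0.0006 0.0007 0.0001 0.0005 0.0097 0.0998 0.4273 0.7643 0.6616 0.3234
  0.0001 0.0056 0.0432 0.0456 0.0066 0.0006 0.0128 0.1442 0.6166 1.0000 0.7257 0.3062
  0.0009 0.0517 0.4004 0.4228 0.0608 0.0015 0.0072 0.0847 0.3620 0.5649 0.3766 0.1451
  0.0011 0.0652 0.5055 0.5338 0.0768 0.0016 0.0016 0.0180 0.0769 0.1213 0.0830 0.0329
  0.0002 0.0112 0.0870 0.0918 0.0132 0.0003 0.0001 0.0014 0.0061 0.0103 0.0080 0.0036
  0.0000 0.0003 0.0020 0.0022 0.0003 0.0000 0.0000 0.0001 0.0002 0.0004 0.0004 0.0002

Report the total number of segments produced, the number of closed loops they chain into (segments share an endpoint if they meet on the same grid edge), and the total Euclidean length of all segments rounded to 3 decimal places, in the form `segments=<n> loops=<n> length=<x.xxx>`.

segments=20 loops=2 length=14.658

cell (4,7): code 0100 → (4.920,8.000)–(5.000,7.935)
cell (4,8): code 1100 → (4.189,9.000)–(4.920,8.000)
cell (4,9): code 1100 → (4.231,10.000)–(4.189,9.000)
cell (4,10): code 1000 → (5.000,10.756)–(4.231,10.000)
cell (5,7): code 0110 → (5.000,7.935)–(6.000,7.554)
cell (5,10): code 1001 → (6.000,10.762)–(5.000,10.756)
cell (6,2): code 0100 → (6.955,3.000)–(7.000,2.250)
cell (6,3): code 1000 → (7.000,3.046)–(6.955,3.000)
cell (6,7): code 0010 → (6.000,7.554)–(6.827,8.000)
cell (6,8): code 0111 → (6.827,8.000)–(7.000,8.217)
cell (6,9): code 1011 → (7.000,9.844)–(6.916,10.000)
cell (6,10): code 0001 → (6.916,10.000)–(6.000,10.762)
cell (7,1): code 0100 → (7.053,2.000)–(8.000,1.774)
cell (7,2): code 1110 → (7.000,2.250)–(7.053,2.000)
cell (7,3): code 1001 → (8.000,3.280)–(7.000,3.046)
cell (7,8): code 0010 → (7.000,8.217)–(7.358,9.000)
cell (7,9): code 0001 → (7.358,9.000)–(7.000,9.844)
cell (8,1): code 0010 → (8.000,1.774)–(8.238,2.000)
cell (8,2): code 0011 → (8.238,2.000)–(8.289,3.000)
cell (8,3): code 0001 → (8.289,3.000)–(8.000,3.280)
total: 20 segments, chained into 2 closed loop(s), length Σ = 14.657847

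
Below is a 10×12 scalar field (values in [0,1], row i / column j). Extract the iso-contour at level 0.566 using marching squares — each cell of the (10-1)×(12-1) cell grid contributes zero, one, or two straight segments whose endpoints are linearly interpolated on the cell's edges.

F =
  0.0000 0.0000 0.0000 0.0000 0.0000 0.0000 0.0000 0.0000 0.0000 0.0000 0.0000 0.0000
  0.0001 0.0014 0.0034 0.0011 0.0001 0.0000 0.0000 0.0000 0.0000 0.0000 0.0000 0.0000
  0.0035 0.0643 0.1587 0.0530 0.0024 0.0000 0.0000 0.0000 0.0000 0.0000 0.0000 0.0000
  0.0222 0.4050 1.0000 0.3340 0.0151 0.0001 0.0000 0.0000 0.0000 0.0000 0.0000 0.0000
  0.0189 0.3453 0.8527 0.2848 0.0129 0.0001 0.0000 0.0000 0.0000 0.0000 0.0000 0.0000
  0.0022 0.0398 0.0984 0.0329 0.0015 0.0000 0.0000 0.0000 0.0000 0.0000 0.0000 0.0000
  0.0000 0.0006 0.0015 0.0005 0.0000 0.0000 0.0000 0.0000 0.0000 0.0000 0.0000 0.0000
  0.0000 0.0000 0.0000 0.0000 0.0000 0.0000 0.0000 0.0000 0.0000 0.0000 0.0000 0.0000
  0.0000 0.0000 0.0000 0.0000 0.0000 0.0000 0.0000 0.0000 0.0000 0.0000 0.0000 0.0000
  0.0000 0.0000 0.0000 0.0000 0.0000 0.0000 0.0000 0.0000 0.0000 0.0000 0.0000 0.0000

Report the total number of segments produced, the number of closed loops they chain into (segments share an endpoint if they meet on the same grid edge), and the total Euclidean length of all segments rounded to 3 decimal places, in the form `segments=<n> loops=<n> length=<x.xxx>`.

segments=6 loops=1 length=5.062

cell (2,1): code 0100 → (2.484,2.000)–(3.000,1.271)
cell (2,2): code 1000 → (3.000,2.652)–(2.484,2.000)
cell (3,1): code 0110 → (3.000,1.271)–(4.000,1.435)
cell (3,2): code 1001 → (4.000,2.505)–(3.000,2.652)
cell (4,1): code 0010 → (4.000,1.435)–(4.380,2.000)
cell (4,2): code 0001 → (4.380,2.000)–(4.000,2.505)
total: 6 segments, chained into 1 closed loop(s), length Σ = 5.061571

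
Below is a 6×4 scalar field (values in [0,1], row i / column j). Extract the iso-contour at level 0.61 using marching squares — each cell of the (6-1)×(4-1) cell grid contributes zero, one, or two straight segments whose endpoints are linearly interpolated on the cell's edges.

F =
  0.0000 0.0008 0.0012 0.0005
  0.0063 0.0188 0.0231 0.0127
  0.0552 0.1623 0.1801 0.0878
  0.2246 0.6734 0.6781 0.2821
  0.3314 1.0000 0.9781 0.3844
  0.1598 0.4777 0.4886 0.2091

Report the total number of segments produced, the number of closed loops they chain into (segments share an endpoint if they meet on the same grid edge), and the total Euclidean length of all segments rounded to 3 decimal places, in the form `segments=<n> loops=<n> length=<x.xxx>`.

segments=8 loops=1 length=6.519

cell (2,0): code 0100 → (2.876,1.000)–(3.000,0.859)
cell (2,1): code 1100 → (2.863,2.000)–(2.876,1.000)
cell (2,2): code 1000 → (3.000,2.172)–(2.863,2.000)
cell (3,0): code 0110 → (3.000,0.859)–(4.000,0.417)
cell (3,2): code 1001 → (4.000,2.620)–(3.000,2.172)
cell (4,0): code 0010 → (4.000,0.417)–(4.747,1.000)
cell (4,1): code 0011 → (4.747,1.000)–(4.752,2.000)
cell (4,2): code 0001 → (4.752,2.000)–(4.000,2.620)
total: 8 segments, chained into 1 closed loop(s), length Σ = 6.519089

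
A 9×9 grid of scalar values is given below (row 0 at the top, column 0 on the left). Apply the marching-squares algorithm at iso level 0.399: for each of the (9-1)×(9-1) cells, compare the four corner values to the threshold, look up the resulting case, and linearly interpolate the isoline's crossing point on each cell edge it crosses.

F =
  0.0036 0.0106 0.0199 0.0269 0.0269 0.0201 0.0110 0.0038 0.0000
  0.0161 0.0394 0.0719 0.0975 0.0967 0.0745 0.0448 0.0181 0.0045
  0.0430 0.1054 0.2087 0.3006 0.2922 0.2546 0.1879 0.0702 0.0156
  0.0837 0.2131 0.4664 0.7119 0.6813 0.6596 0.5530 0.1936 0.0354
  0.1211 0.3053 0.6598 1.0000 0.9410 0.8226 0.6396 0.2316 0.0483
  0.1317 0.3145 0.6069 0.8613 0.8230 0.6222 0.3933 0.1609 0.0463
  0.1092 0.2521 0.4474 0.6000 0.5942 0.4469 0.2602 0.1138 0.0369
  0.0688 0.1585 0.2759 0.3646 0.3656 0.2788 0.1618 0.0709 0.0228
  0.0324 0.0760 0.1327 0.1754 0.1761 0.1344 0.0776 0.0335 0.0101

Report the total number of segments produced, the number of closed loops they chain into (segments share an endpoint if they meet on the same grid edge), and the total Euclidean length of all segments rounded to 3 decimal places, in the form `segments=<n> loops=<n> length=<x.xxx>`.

cell (2,1): code 0100 → (2.738,2.000)–(3.000,1.734)
cell (2,2): code 1100 → (2.239,3.000)–(2.738,2.000)
cell (2,3): code 1100 → (2.274,4.000)–(2.239,3.000)
cell (2,4): code 1100 → (2.357,5.000)–(2.274,4.000)
cell (2,5): code 1100 → (2.578,6.000)–(2.357,5.000)
cell (2,6): code 1000 → (3.000,6.428)–(2.578,6.000)
cell (3,1): code 0110 → (3.000,1.734)–(4.000,1.264)
cell (3,6): code 1001 → (4.000,6.590)–(3.000,6.428)
cell (4,1): code 0110 → (4.000,1.264)–(5.000,1.289)
cell (4,5): code 1011 → (5.000,5.975)–(4.977,6.000)
cell (4,6): code 0001 → (4.977,6.000)–(4.000,6.590)
cell (5,1): code 0110 → (5.000,1.289)–(6.000,1.752)
cell (5,5): code 1001 → (6.000,5.257)–(5.000,5.975)
cell (6,1): code 0010 → (6.000,1.752)–(6.282,2.000)
cell (6,2): code 0011 → (6.282,2.000)–(6.854,3.000)
cell (6,3): code 0011 → (6.854,3.000)–(6.854,4.000)
cell (6,4): code 0011 → (6.854,4.000)–(6.285,5.000)
cell (6,5): code 0001 → (6.285,5.000)–(6.000,5.257)
total: 18 segments, chained into 1 closed loop(s), length Σ = 15.808184

segments=18 loops=1 length=15.808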